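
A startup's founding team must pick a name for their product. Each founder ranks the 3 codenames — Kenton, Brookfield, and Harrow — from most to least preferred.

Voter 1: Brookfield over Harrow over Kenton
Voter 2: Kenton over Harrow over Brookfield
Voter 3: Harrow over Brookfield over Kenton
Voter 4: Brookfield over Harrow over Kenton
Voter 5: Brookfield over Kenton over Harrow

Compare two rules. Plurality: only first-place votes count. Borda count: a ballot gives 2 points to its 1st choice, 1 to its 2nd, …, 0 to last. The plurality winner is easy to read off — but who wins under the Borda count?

Brookfield

Plurality first-place counts: Kenton 1, Brookfield 3, Harrow 1 → Brookfield.
Borda totals: Kenton 3, Brookfield 7, Harrow 5 → Brookfield.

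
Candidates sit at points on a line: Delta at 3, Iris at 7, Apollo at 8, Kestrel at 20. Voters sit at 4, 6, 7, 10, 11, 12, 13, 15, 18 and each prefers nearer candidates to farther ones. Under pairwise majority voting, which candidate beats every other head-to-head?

With single-peaked preferences on a line, the Condorcet winner is the candidate closest to the median voter.
The median voter (position 11) is closest to Apollo at 8.
Check: Apollo vs Kestrel — voters closer to Apollo: 7 of 9.

Apollo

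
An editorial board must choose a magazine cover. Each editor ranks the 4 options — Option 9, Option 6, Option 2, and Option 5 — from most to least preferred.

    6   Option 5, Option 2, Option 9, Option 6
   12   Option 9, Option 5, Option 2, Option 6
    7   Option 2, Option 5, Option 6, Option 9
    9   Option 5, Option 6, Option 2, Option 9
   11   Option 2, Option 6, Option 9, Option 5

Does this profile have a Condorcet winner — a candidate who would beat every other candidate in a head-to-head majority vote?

Head-to-head results (45 voters total):
Option 9 vs Option 6: Option 6 wins 27–18.
Option 9 vs Option 2: Option 2 wins 33–12.
Option 9 vs Option 5: Option 9 wins 23–22.
Option 6 vs Option 2: Option 2 wins 36–9.
Option 6 vs Option 5: Option 5 wins 34–11.
Option 2 vs Option 5: Option 5 wins 27–18.
No candidate beats all others: Option 9 beats Option 5 beats Option 6 beats Option 9, a majority cycle.

No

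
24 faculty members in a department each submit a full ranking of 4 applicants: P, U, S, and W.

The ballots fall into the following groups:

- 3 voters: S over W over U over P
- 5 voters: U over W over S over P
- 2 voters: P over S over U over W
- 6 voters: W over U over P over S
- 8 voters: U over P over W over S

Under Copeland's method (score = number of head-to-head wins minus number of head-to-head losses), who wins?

U

Pairwise results:
  P vs U: U wins 22–2.
  P vs S: P wins 16–8.
  P vs W: W wins 14–10.
  U vs S: U wins 19–5.
  U vs W: U wins 15–9.
  S vs W: W wins 19–5.
Copeland scores (wins − losses):
  P: 1 − 2 = -1
  U: 3 − 0 = 3
  S: 0 − 3 = -3
  W: 2 − 1 = 1
U has the best Copeland score.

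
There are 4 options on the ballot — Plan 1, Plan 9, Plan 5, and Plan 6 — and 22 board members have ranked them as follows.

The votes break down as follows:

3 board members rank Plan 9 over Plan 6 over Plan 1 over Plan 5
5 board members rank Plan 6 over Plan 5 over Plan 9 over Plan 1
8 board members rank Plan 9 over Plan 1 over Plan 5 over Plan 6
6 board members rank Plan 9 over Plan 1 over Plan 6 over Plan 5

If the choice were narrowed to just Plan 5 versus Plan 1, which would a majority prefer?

Plan 1

Ballots ranking Plan 5 above Plan 1: 5.
Ballots ranking Plan 1 above Plan 5: 3+8+6 = 17.
Plan 1 wins the head-to-head, 17–5.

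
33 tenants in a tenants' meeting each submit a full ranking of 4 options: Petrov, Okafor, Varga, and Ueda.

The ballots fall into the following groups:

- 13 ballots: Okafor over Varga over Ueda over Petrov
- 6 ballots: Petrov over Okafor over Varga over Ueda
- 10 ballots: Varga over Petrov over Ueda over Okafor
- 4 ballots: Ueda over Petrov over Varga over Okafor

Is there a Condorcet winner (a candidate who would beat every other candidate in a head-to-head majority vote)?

No

Head-to-head results (33 voters total):
Petrov vs Okafor: Petrov wins 20–13.
Petrov vs Varga: Varga wins 23–10.
Petrov vs Ueda: Ueda wins 17–16.
Okafor vs Varga: Okafor wins 19–14.
Okafor vs Ueda: Okafor wins 19–14.
Varga vs Ueda: Varga wins 29–4.
No candidate beats all others: Petrov beats Okafor beats Varga beats Petrov, a majority cycle.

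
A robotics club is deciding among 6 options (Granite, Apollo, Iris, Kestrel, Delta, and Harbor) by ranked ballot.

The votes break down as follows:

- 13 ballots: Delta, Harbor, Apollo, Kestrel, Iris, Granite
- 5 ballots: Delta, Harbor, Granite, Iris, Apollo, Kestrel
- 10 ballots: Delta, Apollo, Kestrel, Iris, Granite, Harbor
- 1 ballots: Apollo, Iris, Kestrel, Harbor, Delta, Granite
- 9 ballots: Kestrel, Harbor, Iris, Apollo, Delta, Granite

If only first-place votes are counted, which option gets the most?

Delta

First-place vote totals:
  Granite: 0
  Apollo: 1
  Iris: 0
  Kestrel: 9
  Delta: 28
  Harbor: 0
Delta has the most first-place votes.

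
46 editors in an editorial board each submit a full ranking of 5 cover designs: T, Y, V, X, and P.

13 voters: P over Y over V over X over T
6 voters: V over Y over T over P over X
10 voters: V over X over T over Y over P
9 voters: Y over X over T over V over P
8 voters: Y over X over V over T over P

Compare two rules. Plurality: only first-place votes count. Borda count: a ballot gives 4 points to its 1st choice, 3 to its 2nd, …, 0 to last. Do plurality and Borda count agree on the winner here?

Yes

Plurality first-place counts: T 0, Y 17, V 16, X 0, P 13 → Y.
Borda totals: T 58, Y 135, V 115, X 94, P 58 → Y.
The two rules agree on Y.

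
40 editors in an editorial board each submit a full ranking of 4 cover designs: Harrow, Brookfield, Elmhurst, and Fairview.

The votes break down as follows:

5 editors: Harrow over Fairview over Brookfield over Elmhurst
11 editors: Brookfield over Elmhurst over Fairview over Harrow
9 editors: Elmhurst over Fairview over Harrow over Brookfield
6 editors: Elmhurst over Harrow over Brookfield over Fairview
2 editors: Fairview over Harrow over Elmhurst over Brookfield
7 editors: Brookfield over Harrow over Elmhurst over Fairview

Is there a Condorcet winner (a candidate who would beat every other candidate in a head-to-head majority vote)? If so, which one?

None — there is no Condorcet winner

Head-to-head results (40 voters total):
Harrow vs Brookfield: Harrow wins 22–18.
Harrow vs Elmhurst: Elmhurst wins 26–14.
Harrow vs Fairview: Fairview wins 22–18.
Brookfield vs Elmhurst: Brookfield wins 23–17.
Brookfield vs Fairview: Brookfield wins 24–16.
Elmhurst vs Fairview: Elmhurst wins 33–7.
No candidate beats all others: Harrow beats Brookfield beats Elmhurst beats Harrow, a majority cycle.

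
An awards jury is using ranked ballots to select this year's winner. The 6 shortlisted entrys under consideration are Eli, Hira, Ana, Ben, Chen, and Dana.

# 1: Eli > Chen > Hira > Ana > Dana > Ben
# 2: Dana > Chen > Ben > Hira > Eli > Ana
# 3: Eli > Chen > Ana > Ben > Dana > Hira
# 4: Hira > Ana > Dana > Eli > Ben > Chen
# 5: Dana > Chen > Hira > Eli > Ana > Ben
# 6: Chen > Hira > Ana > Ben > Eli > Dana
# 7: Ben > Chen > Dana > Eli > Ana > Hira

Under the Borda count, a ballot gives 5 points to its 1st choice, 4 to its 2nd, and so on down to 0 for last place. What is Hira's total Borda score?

17

Borda scores:
  Eli: 5 + 1 + 5 + 2 + 2 + 1 + 2 = 18
  Hira: 3 + 2 + 0 + 5 + 3 + 4 + 0 = 17
  Ana: 2 + 0 + 3 + 4 + 1 + 3 + 1 = 14
  Ben: 0 + 3 + 2 + 1 + 0 + 2 + 5 = 13
  Chen: 4 + 4 + 4 + 0 + 4 + 5 + 4 = 25
  Dana: 1 + 5 + 1 + 3 + 5 + 0 + 3 = 18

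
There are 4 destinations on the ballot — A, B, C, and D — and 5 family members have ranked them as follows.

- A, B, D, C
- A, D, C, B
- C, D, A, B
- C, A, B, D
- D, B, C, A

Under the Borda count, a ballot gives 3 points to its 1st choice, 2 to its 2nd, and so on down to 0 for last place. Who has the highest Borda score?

A

Borda scores:
  A: 3 + 3 + 1 + 2 + 0 = 9
  B: 2 + 0 + 0 + 1 + 2 = 5
  C: 0 + 1 + 3 + 3 + 1 = 8
  D: 1 + 2 + 2 + 0 + 3 = 8
A has the highest total.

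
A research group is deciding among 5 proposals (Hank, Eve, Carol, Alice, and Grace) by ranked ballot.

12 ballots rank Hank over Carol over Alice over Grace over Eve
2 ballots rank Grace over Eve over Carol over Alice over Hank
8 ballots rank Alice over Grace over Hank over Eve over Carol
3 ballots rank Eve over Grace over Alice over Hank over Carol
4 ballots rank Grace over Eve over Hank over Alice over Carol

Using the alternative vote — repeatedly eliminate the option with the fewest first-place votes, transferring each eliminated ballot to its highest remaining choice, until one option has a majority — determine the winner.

Round 1: Hank 12, Alice 8, Grace 6, Eve 3, Carol 0. Carol has the fewest and is eliminated.
Round 2: Hank 12, Alice 8, Grace 6, Eve 3. Eve has the fewest and is eliminated.
Round 3: Hank 12, Grace 9, Alice 8. Alice has the fewest and is eliminated.
Round 4: Grace 17, Hank 12. Grace has a majority.

Grace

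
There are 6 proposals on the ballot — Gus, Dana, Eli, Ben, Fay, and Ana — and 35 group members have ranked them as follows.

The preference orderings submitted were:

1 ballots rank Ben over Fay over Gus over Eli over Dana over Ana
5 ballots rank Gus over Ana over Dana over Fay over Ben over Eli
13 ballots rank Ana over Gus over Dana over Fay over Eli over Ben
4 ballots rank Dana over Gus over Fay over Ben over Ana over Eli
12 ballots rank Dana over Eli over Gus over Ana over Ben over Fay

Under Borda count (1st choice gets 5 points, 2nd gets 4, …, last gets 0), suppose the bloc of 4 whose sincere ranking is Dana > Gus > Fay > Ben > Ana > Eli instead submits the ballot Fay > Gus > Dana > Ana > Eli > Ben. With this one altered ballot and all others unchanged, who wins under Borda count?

Borda totals with the altered ballot: Gus 132, Dana 127, Eli 67, Ben 22, Fay 60, Ana 117.
The switch changes the winner from Dana to Gus.

Gus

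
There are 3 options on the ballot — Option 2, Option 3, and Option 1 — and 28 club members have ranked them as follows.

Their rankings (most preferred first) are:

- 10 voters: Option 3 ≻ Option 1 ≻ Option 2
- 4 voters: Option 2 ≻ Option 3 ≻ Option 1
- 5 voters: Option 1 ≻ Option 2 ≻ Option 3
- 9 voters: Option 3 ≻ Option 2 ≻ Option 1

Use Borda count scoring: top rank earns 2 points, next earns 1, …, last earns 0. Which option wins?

Option 3

Borda scores:
  Option 2: 10·0 + 4·2 + 5·1 + 9·1 = 22
  Option 3: 10·2 + 4·1 + 5·0 + 9·2 = 42
  Option 1: 10·1 + 4·0 + 5·2 + 9·0 = 20
Option 3 has the highest total.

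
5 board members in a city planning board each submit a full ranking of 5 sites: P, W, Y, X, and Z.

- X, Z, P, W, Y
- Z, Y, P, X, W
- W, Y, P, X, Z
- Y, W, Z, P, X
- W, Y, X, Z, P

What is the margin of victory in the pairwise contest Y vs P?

3

Ballots ranking Y above P: 4.
Ballots ranking P above Y: 1.
Y wins 4–1, a margin of 3.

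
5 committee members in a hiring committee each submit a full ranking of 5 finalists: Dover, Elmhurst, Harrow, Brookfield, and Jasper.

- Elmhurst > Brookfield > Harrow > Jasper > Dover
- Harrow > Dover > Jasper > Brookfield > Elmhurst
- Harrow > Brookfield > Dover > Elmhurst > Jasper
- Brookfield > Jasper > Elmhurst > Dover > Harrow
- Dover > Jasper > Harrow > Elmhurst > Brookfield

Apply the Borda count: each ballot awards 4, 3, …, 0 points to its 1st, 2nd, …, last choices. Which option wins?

Borda scores:
  Dover: 0 + 3 + 2 + 1 + 4 = 10
  Elmhurst: 4 + 0 + 1 + 2 + 1 = 8
  Harrow: 2 + 4 + 4 + 0 + 2 = 12
  Brookfield: 3 + 1 + 3 + 4 + 0 = 11
  Jasper: 1 + 2 + 0 + 3 + 3 = 9
Harrow has the highest total.

Harrow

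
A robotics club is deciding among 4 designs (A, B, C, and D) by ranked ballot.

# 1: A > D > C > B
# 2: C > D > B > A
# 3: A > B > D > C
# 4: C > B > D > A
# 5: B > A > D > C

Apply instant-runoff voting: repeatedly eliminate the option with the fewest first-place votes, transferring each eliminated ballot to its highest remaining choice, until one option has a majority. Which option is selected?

A

Round 1: A 2, C 2, B 1, D 0. D has the fewest and is eliminated.
Round 2: A 2, C 2, B 1. B has the fewest and is eliminated.
Round 3: A 3, C 2. A has a majority.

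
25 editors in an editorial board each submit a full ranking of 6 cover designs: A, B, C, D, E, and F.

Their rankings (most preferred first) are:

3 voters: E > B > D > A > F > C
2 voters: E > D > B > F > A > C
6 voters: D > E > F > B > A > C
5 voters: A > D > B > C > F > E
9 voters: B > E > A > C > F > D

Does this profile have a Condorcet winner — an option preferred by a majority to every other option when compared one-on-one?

No

Head-to-head results (25 voters total):
A vs B: B wins 20–5.
A vs C: A wins 25–0.
A vs D: A wins 14–11.
A vs E: E wins 20–5.
A vs F: A wins 17–8.
B vs C: B wins 25–0.
B vs D: D wins 13–12.
B vs E: B wins 14–11.
B vs F: B wins 19–6.
C vs D: D wins 16–9.
C vs E: E wins 20–5.
C vs F: C wins 14–11.
D vs E: E wins 14–11.
D vs F: D wins 16–9.
E vs F: E wins 20–5.
No candidate beats all others: A beats D beats B beats A, a majority cycle.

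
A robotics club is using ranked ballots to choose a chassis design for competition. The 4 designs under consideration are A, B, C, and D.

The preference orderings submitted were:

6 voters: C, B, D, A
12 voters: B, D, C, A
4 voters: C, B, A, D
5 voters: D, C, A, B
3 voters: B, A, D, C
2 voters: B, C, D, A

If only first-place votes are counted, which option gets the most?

First-place vote totals:
  A: 0
  B: 17
  C: 10
  D: 5
B has the most first-place votes.

B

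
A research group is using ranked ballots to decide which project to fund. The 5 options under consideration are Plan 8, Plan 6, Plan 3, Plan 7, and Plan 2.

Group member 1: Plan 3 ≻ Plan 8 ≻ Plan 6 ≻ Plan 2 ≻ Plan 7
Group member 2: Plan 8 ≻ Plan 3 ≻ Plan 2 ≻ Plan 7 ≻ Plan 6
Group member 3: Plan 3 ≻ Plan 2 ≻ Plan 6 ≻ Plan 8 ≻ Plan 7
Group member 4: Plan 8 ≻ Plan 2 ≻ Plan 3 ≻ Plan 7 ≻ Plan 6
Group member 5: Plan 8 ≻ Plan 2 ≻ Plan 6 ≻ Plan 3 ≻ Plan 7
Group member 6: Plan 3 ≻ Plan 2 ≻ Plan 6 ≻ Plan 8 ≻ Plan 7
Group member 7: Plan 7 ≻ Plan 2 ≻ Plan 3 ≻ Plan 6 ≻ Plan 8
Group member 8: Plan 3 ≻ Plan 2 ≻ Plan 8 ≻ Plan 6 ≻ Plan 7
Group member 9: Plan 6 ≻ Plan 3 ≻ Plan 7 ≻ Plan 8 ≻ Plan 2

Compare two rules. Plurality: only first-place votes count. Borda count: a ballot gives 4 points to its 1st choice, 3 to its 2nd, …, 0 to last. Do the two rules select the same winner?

Plurality first-place counts: Plan 8 3, Plan 6 1, Plan 3 4, Plan 7 1, Plan 2 0 → Plan 3.
Borda totals: Plan 8 20, Plan 6 14, Plan 3 27, Plan 7 8, Plan 2 21 → Plan 3.
The two rules agree on Plan 3.

Yes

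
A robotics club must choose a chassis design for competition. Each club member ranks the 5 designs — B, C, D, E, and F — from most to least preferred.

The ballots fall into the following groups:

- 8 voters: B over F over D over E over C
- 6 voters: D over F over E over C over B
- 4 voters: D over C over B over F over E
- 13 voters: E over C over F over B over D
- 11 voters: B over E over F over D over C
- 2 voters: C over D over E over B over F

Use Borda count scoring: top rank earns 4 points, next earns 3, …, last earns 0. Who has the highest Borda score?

E

Borda scores:
  B: 8·4 + 6·0 + 4·2 + 13·1 + 11·4 + 2·1 = 99
  C: 8·0 + 6·1 + 4·3 + 13·3 + 11·0 + 2·4 = 65
  D: 8·2 + 6·4 + 4·4 + 13·0 + 11·1 + 2·3 = 73
  E: 8·1 + 6·2 + 4·0 + 13·4 + 11·3 + 2·2 = 109
  F: 8·3 + 6·3 + 4·1 + 13·2 + 11·2 + 2·0 = 94
E has the highest total.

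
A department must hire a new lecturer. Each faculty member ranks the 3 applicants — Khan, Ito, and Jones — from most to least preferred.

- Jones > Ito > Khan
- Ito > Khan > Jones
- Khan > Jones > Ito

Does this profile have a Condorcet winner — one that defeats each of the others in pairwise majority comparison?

Head-to-head results (3 voters total):
Khan vs Ito: Ito wins 2–1.
Khan vs Jones: Khan wins 2–1.
Ito vs Jones: Jones wins 2–1.
No candidate beats all others: Khan beats Jones beats Ito beats Khan, a majority cycle.

No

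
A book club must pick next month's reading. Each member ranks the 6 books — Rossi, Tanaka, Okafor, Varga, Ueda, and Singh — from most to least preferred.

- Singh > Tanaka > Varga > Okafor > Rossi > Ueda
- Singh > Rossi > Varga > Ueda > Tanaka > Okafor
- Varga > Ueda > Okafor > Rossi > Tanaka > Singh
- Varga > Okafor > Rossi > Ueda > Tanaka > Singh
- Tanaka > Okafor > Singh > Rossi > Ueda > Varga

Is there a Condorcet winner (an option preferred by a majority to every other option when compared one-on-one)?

Head-to-head results (5 voters total):
Rossi vs Tanaka: Rossi wins 3–2.
Rossi vs Okafor: Okafor wins 4–1.
Rossi vs Varga: Varga wins 3–2.
Rossi vs Ueda: Rossi wins 4–1.
Rossi vs Singh: Singh wins 3–2.
Tanaka vs Okafor: Tanaka wins 3–2.
Tanaka vs Varga: Varga wins 3–2.
Tanaka vs Ueda: Ueda wins 3–2.
Tanaka vs Singh: Tanaka wins 3–2.
Okafor vs Varga: Varga wins 4–1.
Okafor vs Ueda: Okafor wins 3–2.
Okafor vs Singh: Okafor wins 3–2.
Varga vs Ueda: Varga wins 4–1.
Varga vs Singh: Singh wins 3–2.
Ueda vs Singh: Singh wins 3–2.
No candidate beats all others: Rossi beats Tanaka beats Okafor beats Rossi, a majority cycle.

No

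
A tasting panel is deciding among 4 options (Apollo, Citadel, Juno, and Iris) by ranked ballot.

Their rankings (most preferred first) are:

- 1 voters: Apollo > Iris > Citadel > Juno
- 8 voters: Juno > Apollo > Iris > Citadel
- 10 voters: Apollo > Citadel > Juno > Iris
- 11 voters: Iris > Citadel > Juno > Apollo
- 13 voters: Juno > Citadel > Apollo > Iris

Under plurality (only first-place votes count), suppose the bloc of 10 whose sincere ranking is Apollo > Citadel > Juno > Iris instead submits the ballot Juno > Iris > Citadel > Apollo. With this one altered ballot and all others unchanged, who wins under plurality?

First-place totals with the altered ballot: Apollo 1, Citadel 0, Juno 31, Iris 11.
The winner is unchanged: still Juno.

Juno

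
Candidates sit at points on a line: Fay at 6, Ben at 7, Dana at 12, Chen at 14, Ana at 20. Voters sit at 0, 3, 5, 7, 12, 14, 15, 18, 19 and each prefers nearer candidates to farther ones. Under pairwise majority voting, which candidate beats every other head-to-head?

With single-peaked preferences on a line, the Condorcet winner is the candidate closest to the median voter.
The median voter (position 12) is closest to Dana at 12.
Check: Dana vs Fay — voters closer to Dana: 5 of 9.

Dana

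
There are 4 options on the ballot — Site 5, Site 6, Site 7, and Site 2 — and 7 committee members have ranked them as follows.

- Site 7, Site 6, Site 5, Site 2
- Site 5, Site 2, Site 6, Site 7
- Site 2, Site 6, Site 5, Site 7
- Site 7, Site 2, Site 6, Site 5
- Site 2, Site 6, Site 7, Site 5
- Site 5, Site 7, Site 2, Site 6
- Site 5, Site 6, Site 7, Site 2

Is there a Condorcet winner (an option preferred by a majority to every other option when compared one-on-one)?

Head-to-head results (7 voters total):
Site 5 vs Site 6: Site 6 wins 4–3.
Site 5 vs Site 7: Site 5 wins 4–3.
Site 5 vs Site 2: Site 5 wins 4–3.
Site 6 vs Site 7: Site 6 wins 4–3.
Site 6 vs Site 2: Site 2 wins 5–2.
Site 7 vs Site 2: Site 7 wins 4–3.
No candidate beats all others: Site 5 beats Site 2 beats Site 6 beats Site 5, a majority cycle.

No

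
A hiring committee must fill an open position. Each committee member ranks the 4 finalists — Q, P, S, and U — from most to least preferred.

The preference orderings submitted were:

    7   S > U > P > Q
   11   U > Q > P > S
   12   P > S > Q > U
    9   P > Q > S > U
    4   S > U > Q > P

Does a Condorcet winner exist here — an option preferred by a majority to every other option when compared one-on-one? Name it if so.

There is no Condorcet winner

Head-to-head results (43 voters total):
Q vs P: P wins 28–15.
Q vs S: S wins 23–20.
Q vs U: U wins 22–21.
P vs S: P wins 32–11.
P vs U: U wins 22–21.
S vs U: S wins 32–11.
No candidate beats all others: P beats S beats U beats P, a majority cycle.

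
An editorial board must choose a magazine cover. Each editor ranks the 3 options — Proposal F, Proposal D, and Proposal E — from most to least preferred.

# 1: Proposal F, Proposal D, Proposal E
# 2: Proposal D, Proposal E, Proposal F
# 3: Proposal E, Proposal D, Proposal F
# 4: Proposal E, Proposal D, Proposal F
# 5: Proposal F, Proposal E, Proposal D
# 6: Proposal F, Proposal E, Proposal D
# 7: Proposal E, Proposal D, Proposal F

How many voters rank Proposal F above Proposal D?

3

Ballots ranking Proposal F above Proposal D: 3.
Ballots ranking Proposal D above Proposal F: 4.
So 3 of 7 voters prefer Proposal F to Proposal D.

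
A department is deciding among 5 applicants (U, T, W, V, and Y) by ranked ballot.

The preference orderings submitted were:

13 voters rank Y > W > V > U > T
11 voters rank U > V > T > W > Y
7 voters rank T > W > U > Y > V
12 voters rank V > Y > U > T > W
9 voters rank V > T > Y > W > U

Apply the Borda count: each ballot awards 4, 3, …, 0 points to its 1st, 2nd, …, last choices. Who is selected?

Borda scores:
  U: 13·1 + 11·4 + 7·2 + 12·2 + 9·0 = 95
  T: 13·0 + 11·2 + 7·4 + 12·1 + 9·3 = 89
  W: 13·3 + 11·1 + 7·3 + 12·0 + 9·1 = 80
  V: 13·2 + 11·3 + 7·0 + 12·4 + 9·4 = 143
  Y: 13·4 + 11·0 + 7·1 + 12·3 + 9·2 = 113
V has the highest total.

V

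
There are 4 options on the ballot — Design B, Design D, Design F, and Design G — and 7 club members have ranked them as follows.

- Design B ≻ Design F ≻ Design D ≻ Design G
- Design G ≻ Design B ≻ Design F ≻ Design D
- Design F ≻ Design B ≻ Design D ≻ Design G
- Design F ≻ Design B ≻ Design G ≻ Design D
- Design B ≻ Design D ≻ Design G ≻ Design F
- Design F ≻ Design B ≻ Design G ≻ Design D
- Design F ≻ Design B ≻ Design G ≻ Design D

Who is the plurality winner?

Design F

First-place vote totals:
  Design B: 2
  Design D: 0
  Design F: 4
  Design G: 1
Design F has the most first-place votes.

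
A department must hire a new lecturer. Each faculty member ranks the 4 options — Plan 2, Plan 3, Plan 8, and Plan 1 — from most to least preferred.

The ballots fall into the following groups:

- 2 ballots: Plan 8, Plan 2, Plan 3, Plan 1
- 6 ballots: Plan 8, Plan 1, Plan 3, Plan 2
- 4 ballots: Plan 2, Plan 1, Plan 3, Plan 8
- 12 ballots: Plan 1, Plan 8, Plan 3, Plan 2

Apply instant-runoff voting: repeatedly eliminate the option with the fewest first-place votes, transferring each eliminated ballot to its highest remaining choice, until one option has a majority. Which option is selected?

Plan 1

Round 1: Plan 1 12, Plan 8 8, Plan 2 4, Plan 3 0. Plan 3 has the fewest and is eliminated.
Round 2: Plan 1 12, Plan 8 8, Plan 2 4. Plan 2 has the fewest and is eliminated.
Round 3: Plan 1 16, Plan 8 8. Plan 1 has a majority.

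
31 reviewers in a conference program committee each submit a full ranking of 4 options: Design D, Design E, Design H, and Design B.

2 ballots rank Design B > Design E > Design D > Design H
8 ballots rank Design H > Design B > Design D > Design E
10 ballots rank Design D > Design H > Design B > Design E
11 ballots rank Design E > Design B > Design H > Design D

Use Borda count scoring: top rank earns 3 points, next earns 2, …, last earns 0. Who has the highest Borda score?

Design H

Borda scores:
  Design D: 2·1 + 8·1 + 10·3 + 11·0 = 40
  Design E: 2·2 + 8·0 + 10·0 + 11·3 = 37
  Design H: 2·0 + 8·3 + 10·2 + 11·1 = 55
  Design B: 2·3 + 8·2 + 10·1 + 11·2 = 54
Design H has the highest total.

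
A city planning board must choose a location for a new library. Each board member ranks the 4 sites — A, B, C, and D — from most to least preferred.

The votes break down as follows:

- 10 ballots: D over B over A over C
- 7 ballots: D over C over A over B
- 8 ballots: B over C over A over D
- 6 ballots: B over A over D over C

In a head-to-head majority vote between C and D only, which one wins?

Ballots ranking C above D: 8.
Ballots ranking D above C: 10+7+6 = 23.
D wins the head-to-head, 23–8.

D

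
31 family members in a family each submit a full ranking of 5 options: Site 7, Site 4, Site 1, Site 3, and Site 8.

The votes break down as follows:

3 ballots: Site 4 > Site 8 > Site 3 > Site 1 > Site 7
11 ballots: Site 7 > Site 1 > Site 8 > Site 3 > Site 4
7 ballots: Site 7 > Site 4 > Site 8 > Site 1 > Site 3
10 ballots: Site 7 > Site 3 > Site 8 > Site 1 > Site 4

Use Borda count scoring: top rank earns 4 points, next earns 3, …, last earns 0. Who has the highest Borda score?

Borda scores:
  Site 7: 3·0 + 11·4 + 7·4 + 10·4 = 112
  Site 4: 3·4 + 11·0 + 7·3 + 10·0 = 33
  Site 1: 3·1 + 11·3 + 7·1 + 10·1 = 53
  Site 3: 3·2 + 11·1 + 7·0 + 10·3 = 47
  Site 8: 3·3 + 11·2 + 7·2 + 10·2 = 65
Site 7 has the highest total.

Site 7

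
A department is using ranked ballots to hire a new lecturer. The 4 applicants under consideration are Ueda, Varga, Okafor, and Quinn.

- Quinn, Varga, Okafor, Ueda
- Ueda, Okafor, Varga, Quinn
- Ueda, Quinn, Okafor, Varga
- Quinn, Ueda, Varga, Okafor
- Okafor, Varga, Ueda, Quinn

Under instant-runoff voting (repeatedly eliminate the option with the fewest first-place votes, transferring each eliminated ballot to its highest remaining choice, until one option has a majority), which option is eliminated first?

Round 1: Ueda 2, Quinn 2, Okafor 1, Varga 0. Varga has the fewest and is eliminated.
Round 2: Ueda 2, Quinn 2, Okafor 1. Okafor has the fewest and is eliminated.
Round 3: Ueda 3, Quinn 2. Ueda has a majority.

Varga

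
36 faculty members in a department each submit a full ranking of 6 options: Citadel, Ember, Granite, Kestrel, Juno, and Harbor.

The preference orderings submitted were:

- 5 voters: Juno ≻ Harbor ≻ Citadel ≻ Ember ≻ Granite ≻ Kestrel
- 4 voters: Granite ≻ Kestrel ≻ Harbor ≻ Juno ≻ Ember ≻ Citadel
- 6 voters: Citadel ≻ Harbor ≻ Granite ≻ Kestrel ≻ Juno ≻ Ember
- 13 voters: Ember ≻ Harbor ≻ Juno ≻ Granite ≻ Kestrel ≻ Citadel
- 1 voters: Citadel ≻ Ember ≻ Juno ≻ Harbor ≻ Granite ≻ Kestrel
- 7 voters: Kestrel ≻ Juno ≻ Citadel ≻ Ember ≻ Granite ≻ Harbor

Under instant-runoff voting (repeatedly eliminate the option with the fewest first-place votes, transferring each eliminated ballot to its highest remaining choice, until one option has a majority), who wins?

Citadel

Round 1: Ember 13, Citadel 7, Kestrel 7, Juno 5, Granite 4, Harbor 0. Harbor has the fewest and is eliminated.
Round 2: Ember 13, Citadel 7, Kestrel 7, Juno 5, Granite 4. Granite has the fewest and is eliminated.
Round 3: Ember 13, Kestrel 11, Citadel 7, Juno 5. Juno has the fewest and is eliminated.
Round 4: Ember 13, Citadel 12, Kestrel 11. Kestrel has the fewest and is eliminated.
Round 5: Citadel 19, Ember 17. Citadel has a majority.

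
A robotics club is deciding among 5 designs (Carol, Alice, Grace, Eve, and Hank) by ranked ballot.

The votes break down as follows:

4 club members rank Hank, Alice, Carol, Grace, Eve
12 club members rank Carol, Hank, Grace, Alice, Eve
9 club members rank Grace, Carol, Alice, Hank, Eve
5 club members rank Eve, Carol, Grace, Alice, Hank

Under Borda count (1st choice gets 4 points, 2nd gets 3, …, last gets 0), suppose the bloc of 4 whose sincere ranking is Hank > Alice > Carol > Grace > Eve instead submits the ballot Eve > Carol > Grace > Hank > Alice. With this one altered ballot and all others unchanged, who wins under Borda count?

Carol

Borda totals with the altered ballot: Carol 102, Alice 35, Grace 78, Eve 36, Hank 49.
The winner is unchanged: still Carol.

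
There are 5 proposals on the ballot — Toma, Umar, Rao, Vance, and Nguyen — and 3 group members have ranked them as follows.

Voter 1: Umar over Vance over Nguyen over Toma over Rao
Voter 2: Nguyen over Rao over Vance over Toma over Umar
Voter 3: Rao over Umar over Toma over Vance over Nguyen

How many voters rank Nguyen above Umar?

Ballots ranking Nguyen above Umar: 1.
Ballots ranking Umar above Nguyen: 2.
So 1 of 3 voters prefer Nguyen to Umar.

1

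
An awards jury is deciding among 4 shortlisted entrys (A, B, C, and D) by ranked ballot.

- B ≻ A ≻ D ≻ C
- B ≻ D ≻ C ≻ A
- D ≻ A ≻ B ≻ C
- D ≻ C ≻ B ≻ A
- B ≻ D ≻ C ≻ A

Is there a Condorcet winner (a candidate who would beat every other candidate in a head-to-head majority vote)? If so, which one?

B

Head-to-head results (5 voters total):
A vs B: B wins 4–1.
A vs C: C wins 3–2.
A vs D: D wins 4–1.
B vs C: B wins 4–1.
B vs D: B wins 3–2.
C vs D: D wins 5–0.
B beats each rival — A (4–1), C (4–1), D (3–2) — so B is the Condorcet winner.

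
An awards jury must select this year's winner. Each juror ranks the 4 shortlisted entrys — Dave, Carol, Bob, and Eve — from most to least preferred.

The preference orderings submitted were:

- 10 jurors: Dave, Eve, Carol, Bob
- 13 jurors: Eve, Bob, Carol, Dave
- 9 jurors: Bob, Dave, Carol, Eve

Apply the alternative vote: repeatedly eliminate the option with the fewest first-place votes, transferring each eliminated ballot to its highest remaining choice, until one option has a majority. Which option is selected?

Round 1: Eve 13, Dave 10, Bob 9, Carol 0. Carol has the fewest and is eliminated.
Round 2: Eve 13, Dave 10, Bob 9. Bob has the fewest and is eliminated.
Round 3: Dave 19, Eve 13. Dave has a majority.

Dave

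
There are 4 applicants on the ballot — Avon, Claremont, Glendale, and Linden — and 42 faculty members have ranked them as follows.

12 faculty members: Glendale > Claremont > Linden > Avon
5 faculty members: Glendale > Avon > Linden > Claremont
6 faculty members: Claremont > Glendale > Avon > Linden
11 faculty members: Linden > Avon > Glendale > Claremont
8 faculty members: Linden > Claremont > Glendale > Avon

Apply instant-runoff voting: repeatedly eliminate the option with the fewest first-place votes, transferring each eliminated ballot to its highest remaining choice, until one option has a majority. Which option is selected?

Glendale

Round 1: Linden 19, Glendale 17, Claremont 6, Avon 0. Avon has the fewest and is eliminated.
Round 2: Linden 19, Glendale 17, Claremont 6. Claremont has the fewest and is eliminated.
Round 3: Glendale 23, Linden 19. Glendale has a majority.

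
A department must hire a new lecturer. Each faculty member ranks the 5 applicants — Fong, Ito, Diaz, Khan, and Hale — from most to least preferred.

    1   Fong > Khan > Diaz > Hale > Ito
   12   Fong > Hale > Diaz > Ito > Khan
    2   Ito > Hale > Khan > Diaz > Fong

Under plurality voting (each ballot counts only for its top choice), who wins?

Fong

First-place vote totals:
  Fong: 13
  Ito: 2
  Diaz: 0
  Khan: 0
  Hale: 0
Fong has the most first-place votes.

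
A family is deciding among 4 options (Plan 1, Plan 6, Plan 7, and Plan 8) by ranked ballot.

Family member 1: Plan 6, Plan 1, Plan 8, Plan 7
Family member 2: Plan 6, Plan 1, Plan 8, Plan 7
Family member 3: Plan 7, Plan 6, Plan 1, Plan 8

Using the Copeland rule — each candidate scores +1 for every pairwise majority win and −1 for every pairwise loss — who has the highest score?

Plan 6

Pairwise results:
  Plan 1 vs Plan 6: Plan 6 wins 3–0.
  Plan 1 vs Plan 7: Plan 1 wins 2–1.
  Plan 1 vs Plan 8: Plan 1 wins 3–0.
  Plan 6 vs Plan 7: Plan 6 wins 2–1.
  Plan 6 vs Plan 8: Plan 6 wins 3–0.
  Plan 7 vs Plan 8: Plan 8 wins 2–1.
Copeland scores (wins − losses):
  Plan 1: 2 − 1 = 1
  Plan 6: 3 − 0 = 3
  Plan 7: 0 − 3 = -3
  Plan 8: 1 − 2 = -1
Plan 6 has the best Copeland score.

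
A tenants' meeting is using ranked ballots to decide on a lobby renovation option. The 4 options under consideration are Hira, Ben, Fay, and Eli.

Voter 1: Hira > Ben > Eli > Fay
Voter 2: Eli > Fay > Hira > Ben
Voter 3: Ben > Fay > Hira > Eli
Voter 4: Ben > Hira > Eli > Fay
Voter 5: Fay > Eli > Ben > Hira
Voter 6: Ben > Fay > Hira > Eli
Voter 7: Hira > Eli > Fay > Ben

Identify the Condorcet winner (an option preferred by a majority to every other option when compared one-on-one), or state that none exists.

Ben

Head-to-head results (7 voters total):
Hira vs Ben: Ben wins 4–3.
Hira vs Fay: Fay wins 4–3.
Hira vs Eli: Hira wins 5–2.
Ben vs Fay: Ben wins 4–3.
Ben vs Eli: Ben wins 4–3.
Fay vs Eli: Eli wins 4–3.
Ben beats each rival — Hira (4–3), Fay (4–3), Eli (4–3) — so Ben is the Condorcet winner.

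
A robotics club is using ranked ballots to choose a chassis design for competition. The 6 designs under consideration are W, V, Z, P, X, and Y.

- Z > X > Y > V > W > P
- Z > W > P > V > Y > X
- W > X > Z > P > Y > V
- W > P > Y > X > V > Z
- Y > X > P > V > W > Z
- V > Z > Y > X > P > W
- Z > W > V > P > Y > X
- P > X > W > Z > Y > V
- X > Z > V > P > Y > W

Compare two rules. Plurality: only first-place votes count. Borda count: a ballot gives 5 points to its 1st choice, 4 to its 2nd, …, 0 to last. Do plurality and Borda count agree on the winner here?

Plurality first-place counts: W 2, V 1, Z 3, P 1, X 1, Y 1 → Z.
Borda totals: W 23, V 18, Z 28, P 22, X 25, Y 19 → Z.
The two rules agree on Z.

Yes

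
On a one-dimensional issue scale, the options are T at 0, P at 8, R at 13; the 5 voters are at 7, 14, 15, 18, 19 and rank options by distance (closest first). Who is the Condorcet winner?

R

With single-peaked preferences on a line, the Condorcet winner is the candidate closest to the median voter.
The median voter (position 15) is closest to R at 13.
Check: R vs T — voters closer to R: 5 of 5.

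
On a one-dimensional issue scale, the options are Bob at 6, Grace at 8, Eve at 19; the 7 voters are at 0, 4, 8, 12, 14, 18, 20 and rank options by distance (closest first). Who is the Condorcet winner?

With single-peaked preferences on a line, the Condorcet winner is the candidate closest to the median voter.
The median voter (position 12) is closest to Grace at 8.
Check: Grace vs Bob — voters closer to Grace: 5 of 7.

Grace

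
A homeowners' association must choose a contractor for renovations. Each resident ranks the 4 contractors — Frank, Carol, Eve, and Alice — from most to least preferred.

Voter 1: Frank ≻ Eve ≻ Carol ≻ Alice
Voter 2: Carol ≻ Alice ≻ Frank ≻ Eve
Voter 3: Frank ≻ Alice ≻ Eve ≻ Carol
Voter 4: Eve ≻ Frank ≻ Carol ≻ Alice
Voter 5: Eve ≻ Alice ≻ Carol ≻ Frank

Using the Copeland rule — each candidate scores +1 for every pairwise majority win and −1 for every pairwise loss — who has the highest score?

Frank

Pairwise results:
  Frank vs Carol: Frank wins 3–2.
  Frank vs Eve: Frank wins 3–2.
  Frank vs Alice: Frank wins 3–2.
  Carol vs Eve: Eve wins 4–1.
  Carol vs Alice: Carol wins 3–2.
  Eve vs Alice: Eve wins 3–2.
Copeland scores (wins − losses):
  Frank: 3 − 0 = 3
  Carol: 1 − 2 = -1
  Eve: 2 − 1 = 1
  Alice: 0 − 3 = -3
Frank has the best Copeland score.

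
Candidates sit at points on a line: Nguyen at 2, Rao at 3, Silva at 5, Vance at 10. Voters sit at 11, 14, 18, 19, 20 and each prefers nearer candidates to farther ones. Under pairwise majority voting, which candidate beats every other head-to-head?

Vance

With single-peaked preferences on a line, the Condorcet winner is the candidate closest to the median voter.
The median voter (position 18) is closest to Vance at 10.
Check: Vance vs Silva — voters closer to Vance: 5 of 5.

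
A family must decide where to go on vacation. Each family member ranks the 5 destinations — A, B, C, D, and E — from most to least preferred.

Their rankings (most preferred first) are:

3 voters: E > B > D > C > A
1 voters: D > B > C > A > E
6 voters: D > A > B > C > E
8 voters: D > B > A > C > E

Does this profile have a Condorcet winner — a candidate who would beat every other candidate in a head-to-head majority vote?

Head-to-head results (18 voters total):
A vs B: B wins 12–6.
A vs C: A wins 14–4.
A vs D: D wins 18–0.
A vs E: A wins 15–3.
B vs C: B wins 18–0.
B vs D: D wins 15–3.
B vs E: B wins 15–3.
C vs D: D wins 18–0.
C vs E: C wins 15–3.
D vs E: D wins 15–3.
D beats each rival — A (18–0), B (15–3), C (18–0), E (15–3) — so D is the Condorcet winner.

Yes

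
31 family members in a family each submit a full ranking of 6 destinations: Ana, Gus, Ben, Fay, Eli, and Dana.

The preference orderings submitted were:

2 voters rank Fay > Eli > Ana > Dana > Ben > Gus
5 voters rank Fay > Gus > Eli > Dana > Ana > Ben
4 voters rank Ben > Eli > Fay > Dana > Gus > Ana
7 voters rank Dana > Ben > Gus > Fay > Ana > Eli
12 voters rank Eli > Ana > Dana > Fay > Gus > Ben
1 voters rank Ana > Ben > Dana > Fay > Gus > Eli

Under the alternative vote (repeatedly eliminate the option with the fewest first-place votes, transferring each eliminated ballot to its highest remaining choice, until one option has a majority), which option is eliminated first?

Gus

Round 1: Eli 12, Fay 7, Dana 7, Ben 4, Ana 1, Gus 0. Gus has the fewest and is eliminated.
Round 2: Eli 12, Fay 7, Dana 7, Ben 4, Ana 1. Ana has the fewest and is eliminated.
Round 3: Eli 12, Fay 7, Dana 7, Ben 5. Ben has the fewest and is eliminated.
Round 4: Eli 16, Dana 8, Fay 7. Eli has a majority.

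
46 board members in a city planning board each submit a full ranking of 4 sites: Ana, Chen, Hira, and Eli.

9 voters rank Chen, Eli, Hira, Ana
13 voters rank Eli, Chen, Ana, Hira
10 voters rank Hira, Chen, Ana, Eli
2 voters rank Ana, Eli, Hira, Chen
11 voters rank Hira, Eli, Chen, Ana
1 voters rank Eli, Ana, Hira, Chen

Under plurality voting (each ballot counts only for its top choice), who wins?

Hira

First-place vote totals:
  Ana: 2
  Chen: 9
  Hira: 21
  Eli: 14
Hira has the most first-place votes.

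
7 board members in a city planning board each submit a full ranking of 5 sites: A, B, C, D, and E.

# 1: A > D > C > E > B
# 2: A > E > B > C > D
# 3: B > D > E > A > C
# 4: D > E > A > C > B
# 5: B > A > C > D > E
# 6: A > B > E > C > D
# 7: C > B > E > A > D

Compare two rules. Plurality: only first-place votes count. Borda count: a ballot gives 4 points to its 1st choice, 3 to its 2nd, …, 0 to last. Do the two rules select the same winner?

Plurality first-place counts: A 3, B 2, C 1, D 1, E 0 → A.
Borda totals: A 19, B 16, C 11, D 11, E 13 → A.
The two rules agree on A.

Yes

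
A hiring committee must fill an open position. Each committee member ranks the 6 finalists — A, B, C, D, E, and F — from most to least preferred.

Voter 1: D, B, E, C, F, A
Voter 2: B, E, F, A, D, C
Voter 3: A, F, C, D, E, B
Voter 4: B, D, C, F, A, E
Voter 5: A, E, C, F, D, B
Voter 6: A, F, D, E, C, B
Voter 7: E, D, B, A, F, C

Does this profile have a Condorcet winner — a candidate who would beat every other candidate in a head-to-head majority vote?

No

Head-to-head results (7 voters total):
A vs B: B wins 4–3.
A vs C: A wins 5–2.
A vs D: A wins 4–3.
A vs E: A wins 4–3.
A vs F: A wins 4–3.
B vs C: B wins 4–3.
B vs D: D wins 5–2.
B vs E: E wins 4–3.
B vs F: B wins 4–3.
C vs D: D wins 5–2.
C vs E: E wins 5–2.
C vs F: F wins 4–3.
D vs E: D wins 4–3.
D vs F: F wins 4–3.
E vs F: E wins 4–3.
No candidate beats all others: A beats D beats B beats A, a majority cycle.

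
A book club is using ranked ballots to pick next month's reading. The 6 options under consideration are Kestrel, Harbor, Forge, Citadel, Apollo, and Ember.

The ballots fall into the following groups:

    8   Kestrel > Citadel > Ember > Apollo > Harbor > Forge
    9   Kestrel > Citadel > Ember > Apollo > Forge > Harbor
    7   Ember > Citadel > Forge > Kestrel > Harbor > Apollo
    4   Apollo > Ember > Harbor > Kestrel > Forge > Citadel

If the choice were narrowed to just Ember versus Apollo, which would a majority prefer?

Ballots ranking Ember above Apollo: 8+9+7 = 24.
Ballots ranking Apollo above Ember: 4.
Ember wins the head-to-head, 24–4.

Ember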